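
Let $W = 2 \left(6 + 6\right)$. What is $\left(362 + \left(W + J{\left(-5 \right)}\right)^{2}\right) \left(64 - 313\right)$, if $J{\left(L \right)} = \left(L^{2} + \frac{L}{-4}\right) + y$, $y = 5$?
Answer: $- \frac{13603617}{16} \approx -8.5023 \cdot 10^{5}$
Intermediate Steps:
$W = 24$ ($W = 2 \cdot 12 = 24$)
$J{\left(L \right)} = 5 + L^{2} - \frac{L}{4}$ ($J{\left(L \right)} = \left(L^{2} + \frac{L}{-4}\right) + 5 = \left(L^{2} - \frac{L}{4}\right) + 5 = 5 + L^{2} - \frac{L}{4}$)
$\left(362 + \left(W + J{\left(-5 \right)}\right)^{2}\right) \left(64 - 313\right) = \left(362 + \left(24 + \left(5 + \left(-5\right)^{2} - - \frac{5}{4}\right)\right)^{2}\right) \left(64 - 313\right) = \left(362 + \left(24 + \left(5 + 25 + \frac{5}{4}\right)\right)^{2}\right) \left(-249\right) = \left(362 + \left(24 + \frac{125}{4}\right)^{2}\right) \left(-249\right) = \left(362 + \left(\frac{221}{4}\right)^{2}\right) \left(-249\right) = \left(362 + \frac{48841}{16}\right) \left(-249\right) = \frac{54633}{16} \left(-249\right) = - \frac{13603617}{16}$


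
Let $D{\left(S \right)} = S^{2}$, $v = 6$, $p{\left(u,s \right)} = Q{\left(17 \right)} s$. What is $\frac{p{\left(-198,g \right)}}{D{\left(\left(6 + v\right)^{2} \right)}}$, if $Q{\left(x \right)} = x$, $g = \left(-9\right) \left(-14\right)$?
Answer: $\frac{119}{1152} \approx 0.1033$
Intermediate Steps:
$g = 126$
$p{\left(u,s \right)} = 17 s$
$\frac{p{\left(-198,g \right)}}{D{\left(\left(6 + v\right)^{2} \right)}} = \frac{17 \cdot 126}{\left(\left(6 + 6\right)^{2}\right)^{2}} = \frac{2142}{\left(12^{2}\right)^{2}} = \frac{2142}{144^{2}} = \frac{2142}{20736} = 2142 \cdot \frac{1}{20736} = \frac{119}{1152}$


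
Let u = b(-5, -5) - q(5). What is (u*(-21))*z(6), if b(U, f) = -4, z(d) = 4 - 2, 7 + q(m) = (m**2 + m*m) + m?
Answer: 2184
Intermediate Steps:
q(m) = -7 + m + 2*m**2 (q(m) = -7 + ((m**2 + m*m) + m) = -7 + ((m**2 + m**2) + m) = -7 + (2*m**2 + m) = -7 + (m + 2*m**2) = -7 + m + 2*m**2)
z(d) = 2
u = -52 (u = -4 - (-7 + 5 + 2*5**2) = -4 - (-7 + 5 + 2*25) = -4 - (-7 + 5 + 50) = -4 - 1*48 = -4 - 48 = -52)
(u*(-21))*z(6) = -52*(-21)*2 = 1092*2 = 2184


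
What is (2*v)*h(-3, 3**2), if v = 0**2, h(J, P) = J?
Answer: 0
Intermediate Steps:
v = 0
(2*v)*h(-3, 3**2) = (2*0)*(-3) = 0*(-3) = 0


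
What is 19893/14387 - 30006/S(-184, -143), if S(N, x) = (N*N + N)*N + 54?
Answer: 20613441294/14856001813 ≈ 1.3876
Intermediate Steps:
S(N, x) = 54 + N*(N + N²) (S(N, x) = (N² + N)*N + 54 = (N + N²)*N + 54 = N*(N + N²) + 54 = 54 + N*(N + N²))
19893/14387 - 30006/S(-184, -143) = 19893/14387 - 30006/(54 + (-184)² + (-184)³) = 19893*(1/14387) - 30006/(54 + 33856 - 6229504) = 19893/14387 - 30006/(-6195594) = 19893/14387 - 30006*(-1/6195594) = 19893/14387 + 5001/1032599 = 20613441294/14856001813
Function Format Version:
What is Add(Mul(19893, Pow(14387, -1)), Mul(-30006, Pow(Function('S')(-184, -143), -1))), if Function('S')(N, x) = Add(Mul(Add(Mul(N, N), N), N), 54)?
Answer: Rational(20613441294, 14856001813) ≈ 1.3876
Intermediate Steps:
Function('S')(N, x) = Add(54, Mul(N, Add(N, Pow(N, 2)))) (Function('S')(N, x) = Add(Mul(Add(Pow(N, 2), N), N), 54) = Add(Mul(Add(N, Pow(N, 2)), N), 54) = Add(Mul(N, Add(N, Pow(N, 2))), 54) = Add(54, Mul(N, Add(N, Pow(N, 2)))))
Add(Mul(19893, Pow(14387, -1)), Mul(-30006, Pow(Function('S')(-184, -143), -1))) = Add(Mul(19893, Pow(14387, -1)), Mul(-30006, Pow(Add(54, Pow(-184, 2), Pow(-184, 3)), -1))) = Add(Mul(19893, Rational(1, 14387)), Mul(-30006, Pow(Add(54, 33856, -6229504), -1))) = Add(Rational(19893, 14387), Mul(-30006, Pow(-6195594, -1))) = Add(Rational(19893, 14387), Mul(-30006, Rational(-1, 6195594))) = Add(Rational(19893, 14387), Rational(5001, 1032599)) = Rational(20613441294, 14856001813)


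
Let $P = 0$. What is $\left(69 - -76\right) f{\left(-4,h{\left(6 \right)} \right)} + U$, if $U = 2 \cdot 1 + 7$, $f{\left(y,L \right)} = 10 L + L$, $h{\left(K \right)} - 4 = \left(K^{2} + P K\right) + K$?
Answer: $73379$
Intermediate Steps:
$h{\left(K \right)} = 4 + K + K^{2}$ ($h{\left(K \right)} = 4 + \left(\left(K^{2} + 0 K\right) + K\right) = 4 + \left(\left(K^{2} + 0\right) + K\right) = 4 + \left(K^{2} + K\right) = 4 + \left(K + K^{2}\right) = 4 + K + K^{2}$)
$f{\left(y,L \right)} = 11 L$
$U = 9$ ($U = 2 + 7 = 9$)
$\left(69 - -76\right) f{\left(-4,h{\left(6 \right)} \right)} + U = \left(69 - -76\right) 11 \left(4 + 6 + 6^{2}\right) + 9 = \left(69 + 76\right) 11 \left(4 + 6 + 36\right) + 9 = 145 \cdot 11 \cdot 46 + 9 = 145 \cdot 506 + 9 = 73370 + 9 = 73379$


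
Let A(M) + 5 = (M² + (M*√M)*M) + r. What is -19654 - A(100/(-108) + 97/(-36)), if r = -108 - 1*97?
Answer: -226947697/11664 - 152881*I*√1173/209952 ≈ -19457.0 - 24.939*I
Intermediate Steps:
r = -205 (r = -108 - 97 = -205)
A(M) = -210 + M² + M^(5/2) (A(M) = -5 + ((M² + (M*√M)*M) - 205) = -5 + ((M² + M^(3/2)*M) - 205) = -5 + ((M² + M^(5/2)) - 205) = -5 + (-205 + M² + M^(5/2)) = -210 + M² + M^(5/2))
-19654 - A(100/(-108) + 97/(-36)) = -19654 - (-210 + (100/(-108) + 97/(-36))² + (100/(-108) + 97/(-36))^(5/2)) = -19654 - (-210 + (100*(-1/108) + 97*(-1/36))² + (100*(-1/108) + 97*(-1/36))^(5/2)) = -19654 - (-210 + (-25/27 - 97/36)² + (-25/27 - 97/36)^(5/2)) = -19654 - (-210 + (-391/108)² + (-391/108)^(5/2)) = -19654 - (-210 + 152881/11664 + 152881*I*√1173/209952) = -19654 - (-2296559/11664 + 152881*I*√1173/209952) = -19654 + (2296559/11664 - 152881*I*√1173/209952) = -226947697/11664 - 152881*I*√1173/209952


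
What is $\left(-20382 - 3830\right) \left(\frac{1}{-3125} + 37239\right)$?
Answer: $- \frac{2817595813288}{3125} \approx -9.0163 \cdot 10^{8}$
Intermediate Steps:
$\left(-20382 - 3830\right) \left(\frac{1}{-3125} + 37239\right) = - 24212 \left(- \frac{1}{3125} + 37239\right) = \left(-24212\right) \frac{116371874}{3125} = - \frac{2817595813288}{3125}$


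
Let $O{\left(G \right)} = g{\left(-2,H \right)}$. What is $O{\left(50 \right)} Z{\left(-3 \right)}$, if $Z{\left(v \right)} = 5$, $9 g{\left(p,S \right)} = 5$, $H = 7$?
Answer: $\frac{25}{9} \approx 2.7778$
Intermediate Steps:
$g{\left(p,S \right)} = \frac{5}{9}$ ($g{\left(p,S \right)} = \frac{1}{9} \cdot 5 = \frac{5}{9}$)
$O{\left(G \right)} = \frac{5}{9}$
$O{\left(50 \right)} Z{\left(-3 \right)} = \frac{5}{9} \cdot 5 = \frac{25}{9}$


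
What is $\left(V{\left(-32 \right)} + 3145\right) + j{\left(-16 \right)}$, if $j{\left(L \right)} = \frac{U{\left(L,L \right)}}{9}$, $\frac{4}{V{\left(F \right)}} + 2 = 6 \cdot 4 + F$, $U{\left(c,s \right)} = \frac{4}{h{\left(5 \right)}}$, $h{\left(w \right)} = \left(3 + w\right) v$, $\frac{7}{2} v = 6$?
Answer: $\frac{3396203}{1080} \approx 3144.6$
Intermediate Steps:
$v = \frac{12}{7}$ ($v = \frac{2}{7} \cdot 6 = \frac{12}{7} \approx 1.7143$)
$h{\left(w \right)} = \frac{36}{7} + \frac{12 w}{7}$ ($h{\left(w \right)} = \left(3 + w\right) \frac{12}{7} = \frac{36}{7} + \frac{12 w}{7}$)
$U{\left(c,s \right)} = \frac{7}{24}$ ($U{\left(c,s \right)} = \frac{4}{\frac{36}{7} + \frac{12}{7} \cdot 5} = \frac{4}{\frac{36}{7} + \frac{60}{7}} = \frac{4}{\frac{96}{7}} = 4 \cdot \frac{7}{96} = \frac{7}{24}$)
$V{\left(F \right)} = \frac{4}{22 + F}$ ($V{\left(F \right)} = \frac{4}{-2 + \left(6 \cdot 4 + F\right)} = \frac{4}{-2 + \left(24 + F\right)} = \frac{4}{22 + F}$)
$j{\left(L \right)} = \frac{7}{216}$ ($j{\left(L \right)} = \frac{7}{24 \cdot 9} = \frac{7}{24} \cdot \frac{1}{9} = \frac{7}{216}$)
$\left(V{\left(-32 \right)} + 3145\right) + j{\left(-16 \right)} = \left(\frac{4}{22 - 32} + 3145\right) + \frac{7}{216} = \left(\frac{4}{-10} + 3145\right) + \frac{7}{216} = \left(4 \left(- \frac{1}{10}\right) + 3145\right) + \frac{7}{216} = \left(- \frac{2}{5} + 3145\right) + \frac{7}{216} = \frac{15723}{5} + \frac{7}{216} = \frac{3396203}{1080}$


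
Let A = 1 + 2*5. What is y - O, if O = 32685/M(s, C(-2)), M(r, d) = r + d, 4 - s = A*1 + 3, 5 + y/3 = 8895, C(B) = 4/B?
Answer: 117575/4 ≈ 29394.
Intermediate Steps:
A = 11 (A = 1 + 10 = 11)
y = 26670 (y = -15 + 3*8895 = -15 + 26685 = 26670)
s = -10 (s = 4 - (11*1 + 3) = 4 - (11 + 3) = 4 - 1*14 = 4 - 14 = -10)
M(r, d) = d + r
O = -10895/4 (O = 32685/(4/(-2) - 10) = 32685/(4*(-½) - 10) = 32685/(-2 - 10) = 32685/(-12) = 32685*(-1/12) = -10895/4 ≈ -2723.8)
y - O = 26670 - 1*(-10895/4) = 26670 + 10895/4 = 117575/4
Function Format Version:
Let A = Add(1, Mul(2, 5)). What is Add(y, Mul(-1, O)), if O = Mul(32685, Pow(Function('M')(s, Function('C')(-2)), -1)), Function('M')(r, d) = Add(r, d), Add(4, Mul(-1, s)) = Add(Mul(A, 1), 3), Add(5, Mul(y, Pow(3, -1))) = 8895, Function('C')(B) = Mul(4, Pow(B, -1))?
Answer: Rational(117575, 4) ≈ 29394.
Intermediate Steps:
A = 11 (A = Add(1, 10) = 11)
y = 26670 (y = Add(-15, Mul(3, 8895)) = Add(-15, 26685) = 26670)
s = -10 (s = Add(4, Mul(-1, Add(Mul(11, 1), 3))) = Add(4, Mul(-1, Add(11, 3))) = Add(4, Mul(-1, 14)) = Add(4, -14) = -10)
Function('M')(r, d) = Add(d, r)
O = Rational(-10895, 4) (O = Mul(32685, Pow(Add(Mul(4, Pow(-2, -1)), -10), -1)) = Mul(32685, Pow(Add(Mul(4, Rational(-1, 2)), -10), -1)) = Mul(32685, Pow(Add(-2, -10), -1)) = Mul(32685, Pow(-12, -1)) = Mul(32685, Rational(-1, 12)) = Rational(-10895, 4) ≈ -2723.8)
Add(y, Mul(-1, O)) = Add(26670, Mul(-1, Rational(-10895, 4))) = Add(26670, Rational(10895, 4)) = Rational(117575, 4)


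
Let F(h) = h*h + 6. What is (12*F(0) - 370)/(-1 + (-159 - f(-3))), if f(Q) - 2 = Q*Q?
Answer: 298/171 ≈ 1.7427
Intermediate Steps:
f(Q) = 2 + Q**2 (f(Q) = 2 + Q*Q = 2 + Q**2)
F(h) = 6 + h**2 (F(h) = h**2 + 6 = 6 + h**2)
(12*F(0) - 370)/(-1 + (-159 - f(-3))) = (12*(6 + 0**2) - 370)/(-1 + (-159 - (2 + (-3)**2))) = (12*(6 + 0) - 370)/(-1 + (-159 - (2 + 9))) = (12*6 - 370)/(-1 + (-159 - 1*11)) = (72 - 370)/(-1 + (-159 - 11)) = -298/(-1 - 170) = -298/(-171) = -298*(-1/171) = 298/171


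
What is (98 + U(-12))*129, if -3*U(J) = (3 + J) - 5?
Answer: 13244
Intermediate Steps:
U(J) = 2/3 - J/3 (U(J) = -((3 + J) - 5)/3 = -(-2 + J)/3 = 2/3 - J/3)
(98 + U(-12))*129 = (98 + (2/3 - 1/3*(-12)))*129 = (98 + (2/3 + 4))*129 = (98 + 14/3)*129 = (308/3)*129 = 13244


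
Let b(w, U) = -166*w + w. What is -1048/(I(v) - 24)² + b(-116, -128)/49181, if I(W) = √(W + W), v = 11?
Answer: -566989936/343055359 - 12576*√22/76729 ≈ -2.4215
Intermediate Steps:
I(W) = √2*√W (I(W) = √(2*W) = √2*√W)
b(w, U) = -165*w
-1048/(I(v) - 24)² + b(-116, -128)/49181 = -1048/(√2*√11 - 24)² - 165*(-116)/49181 = -1048/(√22 - 24)² + 19140*(1/49181) = -1048/(-24 + √22)² + 1740/4471 = 1740/4471 - 1048/(-24 + √22)²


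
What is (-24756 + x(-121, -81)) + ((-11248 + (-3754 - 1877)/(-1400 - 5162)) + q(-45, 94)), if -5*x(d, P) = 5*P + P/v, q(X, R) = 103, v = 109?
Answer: -128099107383/3576290 ≈ -35819.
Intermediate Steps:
x(d, P) = -546*P/545 (x(d, P) = -(5*P + P/109)/5 = -546*P/545)
(-24756 + x(-121, -81)) + ((-11248 + (-3754 - 1877)/(-1400 - 5162)) + q(-45, 94)) = (-24756 - 546/545*(-81)) + ((-11248 + (-3754 - 1877)/(-1400 - 5162)) + 103) = (-24756 + 44226/545) + ((-11248 - 5631/(-6562)) + 103) = -13447794/545 + ((-11248 - 5631*(-1/6562)) + 103) = -13447794/545 + ((-11248 + 5631/6562) + 103) = -13447794/545 + (-73803745/6562 + 103) = -13447794/545 - 73127859/6562 = -128099107383/3576290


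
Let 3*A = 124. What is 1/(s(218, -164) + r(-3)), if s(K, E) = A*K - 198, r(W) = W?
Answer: 3/26429 ≈ 0.00011351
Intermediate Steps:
A = 124/3 (A = (1/3)*124 = 124/3 ≈ 41.333)
s(K, E) = -198 + 124*K/3 (s(K, E) = 124*K/3 - 198 = -198 + 124*K/3)
1/(s(218, -164) + r(-3)) = 1/((-198 + (124/3)*218) - 3) = 1/((-198 + 27032/3) - 3) = 1/(26438/3 - 3) = 1/(26429/3) = 3/26429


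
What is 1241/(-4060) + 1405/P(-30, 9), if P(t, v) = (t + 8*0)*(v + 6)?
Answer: -25051/7308 ≈ -3.4279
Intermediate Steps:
P(t, v) = t*(6 + v) (P(t, v) = (t + 0)*(6 + v) = t*(6 + v))
1241/(-4060) + 1405/P(-30, 9) = 1241/(-4060) + 1405/((-30*(6 + 9))) = 1241*(-1/4060) + 1405/((-30*15)) = -1241/4060 + 1405/(-450) = -1241/4060 + 1405*(-1/450) = -1241/4060 - 281/90 = -25051/7308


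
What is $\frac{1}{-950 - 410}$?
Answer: $- \frac{1}{1360} \approx -0.00073529$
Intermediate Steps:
$\frac{1}{-950 - 410} = \frac{1}{-1360} = - \frac{1}{1360}$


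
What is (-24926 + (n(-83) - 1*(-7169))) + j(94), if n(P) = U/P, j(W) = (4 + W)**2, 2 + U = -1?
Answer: -676696/83 ≈ -8153.0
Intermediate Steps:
U = -3 (U = -2 - 1 = -3)
n(P) = -3/P
(-24926 + (n(-83) - 1*(-7169))) + j(94) = (-24926 + (-3/(-83) - 1*(-7169))) + (4 + 94)**2 = (-24926 + (-3*(-1/83) + 7169)) + 98**2 = (-24926 + (3/83 + 7169)) + 9604 = (-24926 + 595030/83) + 9604 = -1473828/83 + 9604 = -676696/83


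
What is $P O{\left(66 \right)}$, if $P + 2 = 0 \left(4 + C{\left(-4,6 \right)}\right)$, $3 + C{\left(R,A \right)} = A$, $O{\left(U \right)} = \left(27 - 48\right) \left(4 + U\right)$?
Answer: $2940$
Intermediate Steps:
$O{\left(U \right)} = -84 - 21 U$ ($O{\left(U \right)} = - 21 \left(4 + U\right) = -84 - 21 U$)
$C{\left(R,A \right)} = -3 + A$
$P = -2$ ($P = -2 + 0 \left(4 + \left(-3 + 6\right)\right) = -2 + 0 \left(4 + 3\right) = -2 + 0 \cdot 7 = -2 + 0 = -2$)
$P O{\left(66 \right)} = - 2 \left(-84 - 1386\right) = \left(-2\right) \left(-1470\right) = 2940$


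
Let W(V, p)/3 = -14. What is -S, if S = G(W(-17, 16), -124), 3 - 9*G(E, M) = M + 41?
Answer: -86/9 ≈ -9.5556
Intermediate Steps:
W(V, p) = -42 (W(V, p) = 3*(-14) = -42)
G(E, M) = -38/9 - M/9 (G(E, M) = ⅓ - (M + 41)/9 = ⅓ - (41 + M)/9 = ⅓ + (-41/9 - M/9) = -38/9 - M/9)
S = 86/9 (S = -38/9 - ⅑*(-124) = -38/9 + 124/9 = 86/9 ≈ 9.5556)
-S = -1*86/9 = -86/9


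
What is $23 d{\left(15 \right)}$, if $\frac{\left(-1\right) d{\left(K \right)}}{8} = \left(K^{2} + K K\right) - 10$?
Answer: $-80960$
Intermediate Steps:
$d{\left(K \right)} = 80 - 16 K^{2}$ ($d{\left(K \right)} = - 8 \left(\left(K^{2} + K K\right) - 10\right) = - 8 \left(\left(K^{2} + K^{2}\right) - 10\right) = - 8 \left(2 K^{2} - 10\right) = - 8 \left(-10 + 2 K^{2}\right) = 80 - 16 K^{2}$)
$23 d{\left(15 \right)} = 23 \left(80 - 16 \cdot 15^{2}\right) = 23 \left(80 - 3600\right) = 23 \left(-3520\right) = -80960$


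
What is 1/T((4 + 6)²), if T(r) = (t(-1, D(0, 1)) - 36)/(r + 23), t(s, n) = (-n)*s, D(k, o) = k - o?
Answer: -123/37 ≈ -3.3243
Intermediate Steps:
t(s, n) = -n*s
T(r) = -37/(23 + r) (T(r) = (-1*(0 - 1*1)*(-1) - 36)/(r + 23) = (-1*(0 - 1)*(-1) - 36)/(23 + r) = (-1*(-1)*(-1) - 36)/(23 + r) = (-1 - 36)/(23 + r) = -37/(23 + r))
1/T((4 + 6)²) = 1/(-37/(23 + (4 + 6)²)) = 1/(-37/(23 + 10²)) = 1/(-37/(23 + 100)) = 1/(-37/123) = -123/37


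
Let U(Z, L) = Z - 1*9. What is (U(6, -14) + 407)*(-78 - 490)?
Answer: -229472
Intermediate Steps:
U(Z, L) = -9 + Z (U(Z, L) = Z - 9 = -9 + Z)
(U(6, -14) + 407)*(-78 - 490) = ((-9 + 6) + 407)*(-78 - 490) = (-3 + 407)*(-568) = 404*(-568) = -229472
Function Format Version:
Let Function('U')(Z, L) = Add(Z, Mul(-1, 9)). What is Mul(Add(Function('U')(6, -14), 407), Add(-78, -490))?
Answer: -229472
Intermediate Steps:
Function('U')(Z, L) = Add(-9, Z) (Function('U')(Z, L) = Add(Z, -9) = Add(-9, Z))
Mul(Add(Function('U')(6, -14), 407), Add(-78, -490)) = Mul(Add(Add(-9, 6), 407), Add(-78, -490)) = Mul(Add(-3, 407), -568) = Mul(404, -568) = -229472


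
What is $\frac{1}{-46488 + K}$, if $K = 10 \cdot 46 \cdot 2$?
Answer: $- \frac{1}{45568} \approx -2.1945 \cdot 10^{-5}$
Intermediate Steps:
$K = 920$ ($K = 460 \cdot 2 = 920$)
$\frac{1}{-46488 + K} = \frac{1}{-46488 + 920} = \frac{1}{-45568} = - \frac{1}{45568}$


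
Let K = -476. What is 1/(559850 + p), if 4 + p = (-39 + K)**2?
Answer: 1/825071 ≈ 1.2120e-6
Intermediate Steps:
p = 265221 (p = -4 + (-39 - 476)**2 = -4 + (-515)**2 = -4 + 265225 = 265221)
1/(559850 + p) = 1/(559850 + 265221) = 1/825071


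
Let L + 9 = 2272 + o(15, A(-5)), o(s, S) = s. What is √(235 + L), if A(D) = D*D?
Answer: √2513 ≈ 50.130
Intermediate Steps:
A(D) = D²
L = 2278 (L = -9 + (2272 + 15) = -9 + 2287 = 2278)
√(235 + L) = √(235 + 2278) = √2513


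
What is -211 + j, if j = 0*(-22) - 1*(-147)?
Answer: -64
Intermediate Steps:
j = 147 (j = 0 + 147 = 147)
-211 + j = -211 + 147 = -64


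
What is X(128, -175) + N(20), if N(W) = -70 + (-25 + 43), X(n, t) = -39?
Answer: -91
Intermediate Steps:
N(W) = -52 (N(W) = -70 + 18 = -52)
X(128, -175) + N(20) = -39 - 52 = -91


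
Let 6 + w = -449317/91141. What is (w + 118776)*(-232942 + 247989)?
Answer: 162874254055891/91141 ≈ 1.7871e+9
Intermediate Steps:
w = -996163/91141 (w = -6 - 449317/91141 = -996163/91141 ≈ -10.930)
(w + 118776)*(-232942 + 247989) = (-996163/91141 + 118776)*(-232942 + 247989) = (10824367253/91141)*15047 = 162874254055891/91141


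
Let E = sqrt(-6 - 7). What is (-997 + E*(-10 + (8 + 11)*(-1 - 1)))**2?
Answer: 964057 + 95712*I*sqrt(13) ≈ 9.6406e+5 + 3.4509e+5*I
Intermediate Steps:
E = I*sqrt(13) (E = sqrt(-13) = I*sqrt(13) ≈ 3.6056*I)
(-997 + E*(-10 + (8 + 11)*(-1 - 1)))**2 = (-997 + (I*sqrt(13))*(-10 + (8 + 11)*(-1 - 1)))**2 = (-997 + (I*sqrt(13))*(-10 + 19*(-2)))**2 = (-997 + (I*sqrt(13))*(-10 - 38))**2 = (-997 + (I*sqrt(13))*(-48))**2 = (-997 - 48*I*sqrt(13))**2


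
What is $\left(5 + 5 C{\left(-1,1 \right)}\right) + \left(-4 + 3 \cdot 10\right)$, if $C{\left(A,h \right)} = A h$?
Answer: $26$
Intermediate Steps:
$\left(5 + 5 C{\left(-1,1 \right)}\right) + \left(-4 + 3 \cdot 10\right) = \left(5 + 5 \left(\left(-1\right) 1\right)\right) + \left(-4 + 3 \cdot 10\right) = \left(5 + 5 \left(-1\right)\right) + \left(-4 + 30\right) = \left(5 - 5\right) + 26 = 0 + 26 = 26$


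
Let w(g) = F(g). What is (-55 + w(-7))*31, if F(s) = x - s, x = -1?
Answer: -1519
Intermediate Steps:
F(s) = -1 - s
w(g) = -1 - g
(-55 + w(-7))*31 = (-55 + (-1 - 1*(-7)))*31 = (-55 + (-1 + 7))*31 = (-55 + 6)*31 = -49*31 = -1519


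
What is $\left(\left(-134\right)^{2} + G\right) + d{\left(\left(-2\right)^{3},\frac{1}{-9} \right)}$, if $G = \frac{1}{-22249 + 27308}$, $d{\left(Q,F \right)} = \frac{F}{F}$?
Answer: $\frac{90844464}{5059} \approx 17957.0$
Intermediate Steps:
$d{\left(Q,F \right)} = 1$
$G = \frac{1}{5059} \approx 0.00019767$
$\left(\left(-134\right)^{2} + G\right) + d{\left(\left(-2\right)^{3},\frac{1}{-9} \right)} = \left(\left(-134\right)^{2} + \frac{1}{5059}\right) + 1 = \left(17956 + \frac{1}{5059}\right) + 1 = \frac{90839405}{5059} + 1 = \frac{90844464}{5059}$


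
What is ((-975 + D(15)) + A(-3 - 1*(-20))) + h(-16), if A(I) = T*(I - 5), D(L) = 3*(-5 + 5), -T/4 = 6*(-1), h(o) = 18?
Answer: -669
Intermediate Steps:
T = 24 (T = -24*(-1) = -4*(-6) = 24)
D(L) = 0 (D(L) = 3*0 = 0)
A(I) = -120 + 24*I (A(I) = 24*(I - 5) = 24*(-5 + I) = -120 + 24*I)
((-975 + D(15)) + A(-3 - 1*(-20))) + h(-16) = ((-975 + 0) + (-120 + 24*(-3 - 1*(-20)))) + 18 = (-975 + (-120 + 24*(-3 + 20))) + 18 = (-975 + (-120 + 24*17)) + 18 = (-975 + (-120 + 408)) + 18 = (-975 + 288) + 18 = -687 + 18 = -669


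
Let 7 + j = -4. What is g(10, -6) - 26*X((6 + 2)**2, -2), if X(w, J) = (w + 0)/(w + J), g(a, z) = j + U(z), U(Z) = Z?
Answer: -1359/31 ≈ -43.839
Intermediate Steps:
j = -11 (j = -7 - 4 = -11)
g(a, z) = -11 + z
X(w, J) = w/(J + w)
g(10, -6) - 26*X((6 + 2)**2, -2) = (-11 - 6) - 26*(6 + 2)**2/(-2 + (6 + 2)**2) = -17 - 26*8**2/(-2 + 8**2) = -17 - 1664/(-2 + 64) = -17 - 1664/62 = -17 - 26*32/31 = -17 - 832/31 = -1359/31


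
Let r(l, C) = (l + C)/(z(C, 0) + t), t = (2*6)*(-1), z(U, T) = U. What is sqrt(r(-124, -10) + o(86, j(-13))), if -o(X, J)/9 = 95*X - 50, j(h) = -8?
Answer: I*sqrt(8841943)/11 ≈ 270.32*I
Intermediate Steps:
t = -12 (t = 12*(-1) = -12)
r(l, C) = (C + l)/(-12 + C) (r(l, C) = (l + C)/(C - 12) = (C + l)/(-12 + C))
o(X, J) = 450 - 855*X (o(X, J) = -9*(95*X - 50) = -9*(-50 + 95*X) = 450 - 855*X)
sqrt(r(-124, -10) + o(86, j(-13))) = sqrt((-10 - 124)/(-12 - 10) + (450 - 855*86)) = sqrt(-134/(-22) + (450 - 73530)) = sqrt(-1/22*(-134) - 73080) = sqrt(67/11 - 73080) = sqrt(-803813/11) = I*sqrt(8841943)/11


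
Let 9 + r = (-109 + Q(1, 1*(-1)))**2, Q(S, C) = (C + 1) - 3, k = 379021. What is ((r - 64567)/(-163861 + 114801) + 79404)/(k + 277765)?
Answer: 486951534/4027740145 ≈ 0.12090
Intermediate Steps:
Q(S, C) = -2 + C (Q(S, C) = (1 + C) - 3 = -2 + C)
r = 12535 (r = -9 + (-109 + (-2 + 1*(-1)))**2 = -9 + (-109 + (-2 - 1))**2 = -9 + (-109 - 3)**2 = -9 + (-112)**2 = -9 + 12544 = 12535)
((r - 64567)/(-163861 + 114801) + 79404)/(k + 277765) = ((12535 - 64567)/(-163861 + 114801) + 79404)/(379021 + 277765) = (-52032/(-49060) + 79404)/656786 = (-52032*(-1/49060) + 79404)*(1/656786) = (13008/12265 + 79404)*(1/656786) = (973903068/12265)*(1/656786) = 486951534/4027740145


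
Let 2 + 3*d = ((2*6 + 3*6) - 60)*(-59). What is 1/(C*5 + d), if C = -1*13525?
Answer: -3/201107 ≈ -1.4917e-5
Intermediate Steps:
C = -13525
d = 1768/3 (d = -⅔ + (((2*6 + 3*6) - 60)*(-59))/3 = -⅔ + (((12 + 18) - 60)*(-59))/3 = -⅔ + ((30 - 60)*(-59))/3 = -⅔ + (-30*(-59))/3 = -⅔ + (⅓)*1770 = -⅔ + 590 = 1768/3 ≈ 589.33)
1/(C*5 + d) = 1/(-13525*5 + 1768/3) = 1/(-67625 + 1768/3) = 1/(-201107/3) = -3/201107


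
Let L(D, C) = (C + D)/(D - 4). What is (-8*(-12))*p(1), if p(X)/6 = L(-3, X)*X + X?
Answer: 5184/7 ≈ 740.57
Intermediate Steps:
L(D, C) = (C + D)/(-4 + D)
p(X) = 6*X + 6*X*(3/7 - X/7) (p(X) = 6*(((X - 3)/(-4 - 3))*X + X) = 6*(((-3 + X)/(-7))*X + X) = 6*((-(-3 + X)/7)*X + X) = 6*((3/7 - X/7)*X + X) = 6*(X*(3/7 - X/7) + X) = 6*(X + X*(3/7 - X/7)) = 6*X + 6*X*(3/7 - X/7))
(-8*(-12))*p(1) = (-8*(-12))*((6/7)*1*(10 - 1*1)) = 96*((6/7)*1*(10 - 1)) = 96*((6/7)*1*9) = 96*(54/7) = 5184/7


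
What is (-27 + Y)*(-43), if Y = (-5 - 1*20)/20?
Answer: 4859/4 ≈ 1214.8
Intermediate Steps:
Y = -5/4 (Y = (-5 - 20)*(1/20) = -25*1/20 = -5/4 ≈ -1.2500)
(-27 + Y)*(-43) = (-27 - 5/4)*(-43) = -113/4*(-43) = 4859/4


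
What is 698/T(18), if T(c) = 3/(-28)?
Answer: -19544/3 ≈ -6514.7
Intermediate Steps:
T(c) = -3/28 (T(c) = 3*(-1/28) = -3/28)
698/T(18) = 698/(-3/28) = 698*(-28/3) = -19544/3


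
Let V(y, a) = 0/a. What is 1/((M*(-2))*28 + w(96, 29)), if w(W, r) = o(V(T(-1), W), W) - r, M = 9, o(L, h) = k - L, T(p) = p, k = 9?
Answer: -1/524 ≈ -0.0019084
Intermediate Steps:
V(y, a) = 0
o(L, h) = 9 - L
w(W, r) = 9 - r (w(W, r) = (9 - 1*0) - r = (9 + 0) - r = 9 - r)
1/((M*(-2))*28 + w(96, 29)) = 1/((9*(-2))*28 + (9 - 1*29)) = 1/(-18*28 + (9 - 29)) = 1/(-504 - 20) = 1/(-524) = -1/524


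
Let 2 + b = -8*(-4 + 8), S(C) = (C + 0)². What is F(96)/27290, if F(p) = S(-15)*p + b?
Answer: 10783/13645 ≈ 0.79025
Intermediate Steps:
S(C) = C²
b = -34 (b = -2 - 8*(-4 + 8) = -2 - 8*4 = -2 - 32 = -34)
F(p) = -34 + 225*p (F(p) = (-15)²*p - 34 = 225*p - 34 = -34 + 225*p)
F(96)/27290 = (-34 + 225*96)/27290 = (-34 + 21600)*(1/27290) = 21566*(1/27290) = 10783/13645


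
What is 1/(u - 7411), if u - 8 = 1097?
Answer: -1/6306 ≈ -0.00015858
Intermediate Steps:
u = 1105 (u = 8 + 1097 = 1105)
1/(u - 7411) = 1/(1105 - 7411) = 1/(-6306) = -1/6306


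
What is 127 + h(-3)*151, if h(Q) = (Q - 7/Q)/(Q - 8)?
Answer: 4493/33 ≈ 136.15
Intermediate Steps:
h(Q) = (Q - 7/Q)/(-8 + Q)
127 + h(-3)*151 = 127 + ((-7 + (-3)²)/((-3)*(-8 - 3)))*151 = 127 - ⅓*(-7 + 9)/(-11)*151 = 127 - ⅓*(-1/11)*2*151 = 127 + (2/33)*151 = 127 + 302/33 = 4493/33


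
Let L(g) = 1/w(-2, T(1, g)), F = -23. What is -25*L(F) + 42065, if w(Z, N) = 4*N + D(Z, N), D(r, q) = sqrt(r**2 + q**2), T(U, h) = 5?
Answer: 15605615/371 + 25*sqrt(29)/371 ≈ 42064.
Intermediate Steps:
D(r, q) = sqrt(q**2 + r**2)
w(Z, N) = sqrt(N**2 + Z**2) + 4*N (w(Z, N) = 4*N + sqrt(N**2 + Z**2) = sqrt(N**2 + Z**2) + 4*N)
L(g) = 1/(20 + sqrt(29)) (L(g) = 1/(sqrt(5**2 + (-2)**2) + 4*5) = 1/(sqrt(25 + 4) + 20) = 1/(sqrt(29) + 20) = 1/(20 + sqrt(29)))
-25*L(F) + 42065 = -25*(20/371 - sqrt(29)/371) + 42065 = (-500/371 + 25*sqrt(29)/371) + 42065 = 15605615/371 + 25*sqrt(29)/371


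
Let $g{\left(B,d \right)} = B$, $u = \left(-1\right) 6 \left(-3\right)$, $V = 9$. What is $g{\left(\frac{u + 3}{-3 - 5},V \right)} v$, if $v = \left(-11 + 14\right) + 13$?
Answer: $-42$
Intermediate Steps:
$u = 18$ ($u = \left(-6\right) \left(-3\right) = 18$)
$v = 16$ ($v = 3 + 13 = 16$)
$g{\left(\frac{u + 3}{-3 - 5},V \right)} v = \frac{18 + 3}{-3 - 5} \cdot 16 = \frac{21}{-8} \cdot 16 = 21 \left(- \frac{1}{8}\right) 16 = \left(- \frac{21}{8}\right) 16 = -42$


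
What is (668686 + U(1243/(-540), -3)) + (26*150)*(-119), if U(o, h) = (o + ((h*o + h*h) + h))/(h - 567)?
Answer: 31485782537/153900 ≈ 2.0459e+5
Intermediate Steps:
U(o, h) = (h + o + h² + h*o)/(-567 + h) (U(o, h) = (o + ((h*o + h²) + h))/(-567 + h) = (o + ((h² + h*o) + h))/(-567 + h) = (o + (h + h² + h*o))/(-567 + h) = (h + o + h² + h*o)/(-567 + h))
(668686 + U(1243/(-540), -3)) + (26*150)*(-119) = (668686 + (-3 + 1243/(-540) + (-3)² - 3729/(-540))/(-567 - 3)) + (26*150)*(-119) = (668686 + (-3 + 1243*(-1/540) + 9 - 3729*(-1)/540)/(-570)) + 3900*(-119) = (668686 - (-3 - 1243/540 + 9 - 3*(-1243/540))/570) - 464100 = (668686 - (-3 - 1243/540 + 9 + 1243/180)/570) - 464100 = (668686 - 1/570*2863/270) - 464100 = (668686 - 2863/153900) - 464100 = 102910772537/153900 - 464100 = 31485782537/153900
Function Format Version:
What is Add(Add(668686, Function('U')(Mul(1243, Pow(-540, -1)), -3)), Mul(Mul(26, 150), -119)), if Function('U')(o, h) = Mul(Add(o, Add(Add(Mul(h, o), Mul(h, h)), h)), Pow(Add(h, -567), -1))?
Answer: Rational(31485782537, 153900) ≈ 2.0459e+5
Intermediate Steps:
Function('U')(o, h) = Mul(Pow(Add(-567, h), -1), Add(h, o, Pow(h, 2), Mul(h, o))) (Function('U')(o, h) = Mul(Add(o, Add(Add(Mul(h, o), Pow(h, 2)), h)), Pow(Add(-567, h), -1)) = Mul(Add(o, Add(Add(Pow(h, 2), Mul(h, o)), h)), Pow(Add(-567, h), -1)) = Mul(Add(o, Add(h, Pow(h, 2), Mul(h, o))), Pow(Add(-567, h), -1)) = Mul(Add(h, o, Pow(h, 2), Mul(h, o)), Pow(Add(-567, h), -1)) = Mul(Pow(Add(-567, h), -1), Add(h, o, Pow(h, 2), Mul(h, o))))
Add(Add(668686, Function('U')(Mul(1243, Pow(-540, -1)), -3)), Mul(Mul(26, 150), -119)) = Add(Add(668686, Mul(Pow(Add(-567, -3), -1), Add(-3, Mul(1243, Pow(-540, -1)), Pow(-3, 2), Mul(-3, Mul(1243, Pow(-540, -1)))))), Mul(Mul(26, 150), -119)) = Add(Add(668686, Mul(Pow(-570, -1), Add(-3, Mul(1243, Rational(-1, 540)), 9, Mul(-3, Mul(1243, Rational(-1, 540)))))), Mul(3900, -119)) = Add(Add(668686, Mul(Rational(-1, 570), Add(-3, Rational(-1243, 540), 9, Mul(-3, Rational(-1243, 540))))), -464100) = Add(Add(668686, Mul(Rational(-1, 570), Add(-3, Rational(-1243, 540), 9, Rational(1243, 180)))), -464100) = Add(Add(668686, Mul(Rational(-1, 570), Rational(2863, 270))), -464100) = Add(Add(668686, Rational(-2863, 153900)), -464100) = Add(Rational(102910772537, 153900), -464100) = Rational(31485782537, 153900)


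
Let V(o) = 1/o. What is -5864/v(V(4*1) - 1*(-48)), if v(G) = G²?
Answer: -93824/37249 ≈ -2.5188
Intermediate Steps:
-5864/v(V(4*1) - 1*(-48)) = -5864/(1/(4*1) - 1*(-48))² = -5864/(1/4 + 48)² = -5864/(¼ + 48)² = -5864/((193/4)²) = -5864/37249/16 = -5864*16/37249 = -93824/37249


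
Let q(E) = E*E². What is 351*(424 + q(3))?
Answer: 158301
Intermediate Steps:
q(E) = E³
351*(424 + q(3)) = 351*(424 + 3³) = 351*(424 + 27) = 351*451 = 158301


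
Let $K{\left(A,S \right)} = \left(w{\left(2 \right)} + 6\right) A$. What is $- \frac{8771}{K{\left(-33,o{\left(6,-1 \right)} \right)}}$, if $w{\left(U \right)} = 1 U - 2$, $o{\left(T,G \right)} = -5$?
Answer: $\frac{8771}{198} \approx 44.298$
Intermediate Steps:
$w{\left(U \right)} = -2 + U$ ($w{\left(U \right)} = U - 2 = -2 + U$)
$K{\left(A,S \right)} = 6 A$ ($K{\left(A,S \right)} = \left(\left(-2 + 2\right) + 6\right) A = \left(0 + 6\right) A = 6 A$)
$- \frac{8771}{K{\left(-33,o{\left(6,-1 \right)} \right)}} = - \frac{8771}{6 \left(-33\right)} = - \frac{8771}{-198} = \left(-8771\right) \left(- \frac{1}{198}\right) = \frac{8771}{198}$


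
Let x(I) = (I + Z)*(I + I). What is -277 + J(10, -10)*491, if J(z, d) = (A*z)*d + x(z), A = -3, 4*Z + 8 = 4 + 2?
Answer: 240313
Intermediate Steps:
Z = -1/2 (Z = -2 + (4 + 2)/4 = -2 + (1/4)*6 = -2 + 3/2 = -1/2 ≈ -0.50000)
x(I) = 2*I*(-1/2 + I) (x(I) = (I - 1/2)*(I + I) = (-1/2 + I)*(2*I) = 2*I*(-1/2 + I))
J(z, d) = z*(-1 + 2*z) - 3*d*z (J(z, d) = (-3*z)*d + z*(-1 + 2*z) = -3*d*z + z*(-1 + 2*z) = z*(-1 + 2*z) - 3*d*z)
-277 + J(10, -10)*491 = -277 + (10*(-1 - 3*(-10) + 2*10))*491 = -277 + (10*(-1 + 30 + 20))*491 = -277 + (10*49)*491 = -277 + 490*491 = -277 + 240590 = 240313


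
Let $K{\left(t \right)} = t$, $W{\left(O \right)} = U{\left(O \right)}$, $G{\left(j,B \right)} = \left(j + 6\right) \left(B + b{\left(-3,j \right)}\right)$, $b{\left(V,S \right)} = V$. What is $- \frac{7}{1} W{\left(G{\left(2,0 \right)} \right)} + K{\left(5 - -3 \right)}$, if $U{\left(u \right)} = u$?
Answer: $176$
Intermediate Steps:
$G{\left(j,B \right)} = \left(-3 + B\right) \left(6 + j\right)$ ($G{\left(j,B \right)} = \left(j + 6\right) \left(B - 3\right) = \left(6 + j\right) \left(-3 + B\right) = \left(-3 + B\right) \left(6 + j\right)$)
$W{\left(O \right)} = O$
$- \frac{7}{1} W{\left(G{\left(2,0 \right)} \right)} + K{\left(5 - -3 \right)} = - \frac{7}{1} \left(-18 - 6 + 6 \cdot 0 + 0 \cdot 2\right) + \left(5 - -3\right) = \left(-7\right) 1 \left(-18 - 6 + 0 + 0\right) + \left(5 + 3\right) = \left(-7\right) \left(-24\right) + 8 = 168 + 8 = 176$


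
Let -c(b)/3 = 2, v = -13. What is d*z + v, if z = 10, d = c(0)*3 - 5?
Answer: -243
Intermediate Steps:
c(b) = -6 (c(b) = -3*2 = -6)
d = -23 (d = -6*3 - 5 = -18 - 5 = -23)
d*z + v = -23*10 - 13 = -230 - 13 = -243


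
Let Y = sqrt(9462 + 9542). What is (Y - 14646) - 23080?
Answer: -37726 + 2*sqrt(4751) ≈ -37588.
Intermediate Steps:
Y = 2*sqrt(4751) (Y = sqrt(19004) = 2*sqrt(4751) ≈ 137.85)
(Y - 14646) - 23080 = (2*sqrt(4751) - 14646) - 23080 = (-14646 + 2*sqrt(4751)) - 23080 = -37726 + 2*sqrt(4751)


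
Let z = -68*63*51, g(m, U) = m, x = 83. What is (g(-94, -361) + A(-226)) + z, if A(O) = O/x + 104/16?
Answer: -36283321/166 ≈ -2.1857e+5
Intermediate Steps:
A(O) = 13/2 + O/83 (A(O) = O/83 + 104/16 = O*(1/83) + 104*(1/16) = O/83 + 13/2 = 13/2 + O/83)
z = -218484 (z = -4284*51 = -218484)
(g(-94, -361) + A(-226)) + z = (-94 + (13/2 + (1/83)*(-226))) - 218484 = (-94 + (13/2 - 226/83)) - 218484 = (-94 + 627/166) - 218484 = -14977/166 - 218484 = -36283321/166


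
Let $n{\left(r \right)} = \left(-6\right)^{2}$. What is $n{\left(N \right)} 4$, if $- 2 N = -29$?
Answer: $144$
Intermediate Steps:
$N = \frac{29}{2}$ ($N = \left(- \frac{1}{2}\right) \left(-29\right) = \frac{29}{2} \approx 14.5$)
$n{\left(r \right)} = 36$
$n{\left(N \right)} 4 = 36 \cdot 4 = 144$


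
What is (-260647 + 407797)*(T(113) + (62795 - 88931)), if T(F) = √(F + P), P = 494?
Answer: -3845912400 + 147150*√607 ≈ -3.8423e+9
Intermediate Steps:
T(F) = √(494 + F) (T(F) = √(F + 494) = √(494 + F))
(-260647 + 407797)*(T(113) + (62795 - 88931)) = (-260647 + 407797)*(√(494 + 113) + (62795 - 88931)) = 147150*(√607 - 26136) = 147150*(-26136 + √607) = -3845912400 + 147150*√607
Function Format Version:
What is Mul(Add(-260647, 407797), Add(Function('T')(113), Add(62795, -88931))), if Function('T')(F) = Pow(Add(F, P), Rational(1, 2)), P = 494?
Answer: Add(-3845912400, Mul(147150, Pow(607, Rational(1, 2)))) ≈ -3.8423e+9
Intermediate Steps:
Function('T')(F) = Pow(Add(494, F), Rational(1, 2)) (Function('T')(F) = Pow(Add(F, 494), Rational(1, 2)) = Pow(Add(494, F), Rational(1, 2)))
Mul(Add(-260647, 407797), Add(Function('T')(113), Add(62795, -88931))) = Mul(Add(-260647, 407797), Add(Pow(Add(494, 113), Rational(1, 2)), Add(62795, -88931))) = Mul(147150, Add(Pow(607, Rational(1, 2)), -26136)) = Mul(147150, Add(-26136, Pow(607, Rational(1, 2)))) = Add(-3845912400, Mul(147150, Pow(607, Rational(1, 2))))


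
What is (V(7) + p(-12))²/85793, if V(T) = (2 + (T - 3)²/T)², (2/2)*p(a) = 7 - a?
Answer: 3352561/205988993 ≈ 0.016275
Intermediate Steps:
p(a) = 7 - a
V(T) = (2 + (-3 + T)²/T)²
(V(7) + p(-12))²/85793 = (((-3 + 7)² + 2*7)²/7² + (7 - 1*(-12)))²/85793 = ((4² + 14)²/49 + (7 + 12))²*(1/85793) = ((16 + 14)²/49 + 19)²*(1/85793) = ((1/49)*30² + 19)²*(1/85793) = ((1/49)*900 + 19)²*(1/85793) = (900/49 + 19)²*(1/85793) = (1831/49)²*(1/85793) = (3352561/2401)*(1/85793) = 3352561/205988993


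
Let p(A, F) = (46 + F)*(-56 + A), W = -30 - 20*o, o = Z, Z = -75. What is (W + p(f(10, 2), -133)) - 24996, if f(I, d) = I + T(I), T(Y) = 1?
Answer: -19611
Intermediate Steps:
o = -75
W = 1470 (W = -30 - 20*(-75) = -30 + 1500 = 1470)
f(I, d) = 1 + I (f(I, d) = I + 1 = 1 + I)
p(A, F) = (-56 + A)*(46 + F)
(W + p(f(10, 2), -133)) - 24996 = (1470 + (-2576 - 56*(-133) + 46*(1 + 10) + (1 + 10)*(-133))) - 24996 = (1470 + (-2576 + 7448 + 46*11 + 11*(-133))) - 24996 = (1470 + (-2576 + 7448 + 506 - 1463)) - 24996 = (1470 + 3915) - 24996 = 5385 - 24996 = -19611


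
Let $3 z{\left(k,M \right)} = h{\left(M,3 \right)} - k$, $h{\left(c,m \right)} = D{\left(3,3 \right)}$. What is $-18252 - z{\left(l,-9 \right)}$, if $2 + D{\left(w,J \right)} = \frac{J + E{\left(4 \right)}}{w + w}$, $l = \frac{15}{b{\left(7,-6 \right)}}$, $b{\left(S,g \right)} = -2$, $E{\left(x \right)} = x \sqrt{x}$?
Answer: $- \frac{164290}{9} \approx -18254.0$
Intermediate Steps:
$E{\left(x \right)} = x^{\frac{3}{2}}$
$l = - \frac{15}{2}$ ($l = \frac{15}{-2} = 15 \left(- \frac{1}{2}\right) = - \frac{15}{2} \approx -7.5$)
$D{\left(w,J \right)} = -2 + \frac{8 + J}{2 w}$ ($D{\left(w,J \right)} = -2 + \frac{J + 4^{\frac{3}{2}}}{w + w} = -2 + \frac{J + 8}{2 w} = -2 + \left(8 + J\right) \frac{1}{2 w} = -2 + \frac{8 + J}{2 w}$)
$h{\left(c,m \right)} = - \frac{1}{6}$ ($h{\left(c,m \right)} = \frac{8 + 3 - 12}{2 \cdot 3} = \frac{1}{2} \cdot \frac{1}{3} \left(8 + 3 - 12\right) = \frac{1}{2} \cdot \frac{1}{3} \left(-1\right) = - \frac{1}{6}$)
$z{\left(k,M \right)} = - \frac{1}{18} - \frac{k}{3}$ ($z{\left(k,M \right)} = \frac{- \frac{1}{6} - k}{3} = - \frac{1}{18} - \frac{k}{3}$)
$-18252 - z{\left(l,-9 \right)} = -18252 - \left(- \frac{1}{18} - - \frac{5}{2}\right) = -18252 - \left(- \frac{1}{18} + \frac{5}{2}\right) = -18252 - \frac{22}{9} = - \frac{164290}{9}$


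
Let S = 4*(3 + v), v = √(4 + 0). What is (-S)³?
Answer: -8000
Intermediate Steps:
v = 2 (v = √4 = 2)
S = 20 (S = 4*(3 + 2) = 4*5 = 20)
(-S)³ = (-1*20)³ = (-20)³ = -8000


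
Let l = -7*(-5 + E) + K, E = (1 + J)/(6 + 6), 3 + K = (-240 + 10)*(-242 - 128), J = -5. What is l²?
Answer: 65230692409/9 ≈ 7.2479e+9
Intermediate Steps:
K = 85097 (K = -3 + (-240 + 10)*(-242 - 128) = -3 - 230*(-370) = -3 + 85100 = 85097)
E = -⅓ (E = (1 - 5)/(6 + 6) = -4/12 = -4*1/12 = -⅓ ≈ -0.33333)
l = 255403/3 (l = -7*(-5 - ⅓) + 85097 = -7*(-16/3) + 85097 = 112/3 + 85097 = 255403/3 ≈ 85134.)
l² = (255403/3)² = 65230692409/9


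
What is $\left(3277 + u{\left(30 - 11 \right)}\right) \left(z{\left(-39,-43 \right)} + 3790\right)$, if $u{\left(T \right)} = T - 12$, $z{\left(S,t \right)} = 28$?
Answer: $12538312$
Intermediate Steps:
$u{\left(T \right)} = -12 + T$
$\left(3277 + u{\left(30 - 11 \right)}\right) \left(z{\left(-39,-43 \right)} + 3790\right) = \left(3277 + \left(-12 + \left(30 - 11\right)\right)\right) \left(28 + 3790\right) = \left(3277 + \left(-12 + 19\right)\right) 3818 = \left(3277 + 7\right) 3818 = 3284 \cdot 3818 = 12538312$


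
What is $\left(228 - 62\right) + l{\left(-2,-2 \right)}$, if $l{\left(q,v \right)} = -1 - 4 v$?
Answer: $173$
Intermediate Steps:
$\left(228 - 62\right) + l{\left(-2,-2 \right)} = \left(228 - 62\right) - -7 = 166 + \left(-1 + 8\right) = 166 + 7 = 173$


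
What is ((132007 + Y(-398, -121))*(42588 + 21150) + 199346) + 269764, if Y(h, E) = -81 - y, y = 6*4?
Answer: 8407638786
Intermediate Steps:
y = 24
Y(h, E) = -105 (Y(h, E) = -81 - 1*24 = -81 - 24 = -105)
((132007 + Y(-398, -121))*(42588 + 21150) + 199346) + 269764 = ((132007 - 105)*(42588 + 21150) + 199346) + 269764 = (131902*63738 + 199346) + 269764 = (8407169676 + 199346) + 269764 = 8407369022 + 269764 = 8407638786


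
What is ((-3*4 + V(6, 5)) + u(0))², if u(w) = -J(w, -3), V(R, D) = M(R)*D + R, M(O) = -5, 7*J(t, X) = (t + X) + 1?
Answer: 46225/49 ≈ 943.37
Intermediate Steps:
J(t, X) = ⅐ + X/7 + t/7 (J(t, X) = ((t + X) + 1)/7 = ((X + t) + 1)/7 = (1 + X + t)/7 = ⅐ + X/7 + t/7)
V(R, D) = R - 5*D (V(R, D) = -5*D + R = R - 5*D)
u(w) = 2/7 - w/7 (u(w) = -(⅐ + (⅐)*(-3) + w/7) = -(⅐ - 3/7 + w/7) = -(-2/7 + w/7) = 2/7 - w/7)
((-3*4 + V(6, 5)) + u(0))² = ((-3*4 + (6 - 5*5)) + (2/7 - ⅐*0))² = ((-12 + (6 - 25)) + (2/7 + 0))² = ((-12 - 19) + 2/7)² = (-31 + 2/7)² = (-215/7)² = 46225/49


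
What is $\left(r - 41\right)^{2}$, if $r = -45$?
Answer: $7396$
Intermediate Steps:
$\left(r - 41\right)^{2} = \left(-45 - 41\right)^{2} = \left(-86\right)^{2} = 7396$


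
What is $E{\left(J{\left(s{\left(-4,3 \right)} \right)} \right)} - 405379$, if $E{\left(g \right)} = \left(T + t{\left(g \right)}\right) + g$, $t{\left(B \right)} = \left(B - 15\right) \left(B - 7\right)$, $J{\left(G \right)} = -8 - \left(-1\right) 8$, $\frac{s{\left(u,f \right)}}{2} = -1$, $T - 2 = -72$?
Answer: $-405344$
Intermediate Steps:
$T = -70$ ($T = 2 - 72 = -70$)
$s{\left(u,f \right)} = -2$ ($s{\left(u,f \right)} = 2 \left(-1\right) = -2$)
$J{\left(G \right)} = 0$ ($J{\left(G \right)} = -8 - -8 = -8 + 8 = 0$)
$t{\left(B \right)} = \left(-15 + B\right) \left(-7 + B\right)$
$E{\left(g \right)} = 35 + g^{2} - 21 g$ ($E{\left(g \right)} = \left(-70 + \left(105 + g^{2} - 22 g\right)\right) + g = \left(35 + g^{2} - 22 g\right) + g = 35 + g^{2} - 21 g$)
$E{\left(J{\left(s{\left(-4,3 \right)} \right)} \right)} - 405379 = \left(35 + 0^{2} - 0\right) - 405379 = \left(35 + 0 + 0\right) - 405379 = 35 - 405379 = -405344$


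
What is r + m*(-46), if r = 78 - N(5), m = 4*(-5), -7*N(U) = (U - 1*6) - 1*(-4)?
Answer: 6989/7 ≈ 998.43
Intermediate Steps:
N(U) = 2/7 - U/7 (N(U) = -((U - 1*6) - 1*(-4))/7 = -((U - 6) + 4)/7 = -((-6 + U) + 4)/7 = -(-2 + U)/7 = 2/7 - U/7)
m = -20
r = 549/7 (r = 78 - (2/7 - ⅐*5) = 78 - (2/7 - 5/7) = 78 - 1*(-3/7) = 78 + 3/7 = 549/7 ≈ 78.429)
r + m*(-46) = 549/7 - 20*(-46) = 549/7 + 920 = 6989/7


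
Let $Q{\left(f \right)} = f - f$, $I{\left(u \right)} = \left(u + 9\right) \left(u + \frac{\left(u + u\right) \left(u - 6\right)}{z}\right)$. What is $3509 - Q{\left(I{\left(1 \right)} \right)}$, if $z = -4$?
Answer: $3509$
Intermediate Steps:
$I{\left(u \right)} = \left(9 + u\right) \left(u - \frac{u \left(-6 + u\right)}{2}\right)$ ($I{\left(u \right)} = \left(u + 9\right) \left(u + \frac{\left(u + u\right) \left(u - 6\right)}{-4}\right) = \left(9 + u\right) \left(u + 2 u \left(-6 + u\right) \left(- \frac{1}{4}\right)\right) = \left(9 + u\right) \left(u - \frac{u \left(-6 + u\right)}{2}\right)$)
$Q{\left(f \right)} = 0$
$3509 - Q{\left(I{\left(1 \right)} \right)} = 3509 - 0 = 3509 + 0 = 3509$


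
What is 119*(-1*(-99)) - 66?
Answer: 11715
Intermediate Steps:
119*(-1*(-99)) - 66 = 119*99 - 66 = 11781 - 66 = 11715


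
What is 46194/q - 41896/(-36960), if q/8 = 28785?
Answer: 2957068/2216445 ≈ 1.3341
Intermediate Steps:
q = 230280 (q = 8*28785 = 230280)
46194/q - 41896/(-36960) = 46194/230280 - 41896/(-36960) = 46194*(1/230280) - 41896*(-1/36960) = 7699/38380 + 5237/4620 = 2957068/2216445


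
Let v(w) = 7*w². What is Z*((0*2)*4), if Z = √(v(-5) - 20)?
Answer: 0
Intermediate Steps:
Z = √155 (Z = √(7*(-5)² - 20) = √(7*25 - 20) = √(175 - 20) = √155 ≈ 12.450)
Z*((0*2)*4) = √155*((0*2)*4) = √155*(0*4) = √155*0 = 0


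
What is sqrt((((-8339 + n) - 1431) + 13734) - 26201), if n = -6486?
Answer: I*sqrt(28723) ≈ 169.48*I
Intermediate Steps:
sqrt((((-8339 + n) - 1431) + 13734) - 26201) = sqrt((((-8339 - 6486) - 1431) + 13734) - 26201) = sqrt(((-14825 - 1431) + 13734) - 26201) = sqrt((-16256 + 13734) - 26201) = sqrt(-2522 - 26201) = sqrt(-28723) = I*sqrt(28723)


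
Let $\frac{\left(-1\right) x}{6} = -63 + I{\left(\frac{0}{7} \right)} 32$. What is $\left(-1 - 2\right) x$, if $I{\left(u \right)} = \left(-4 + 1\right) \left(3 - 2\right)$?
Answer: $-2862$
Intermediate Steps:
$I{\left(u \right)} = -3$ ($I{\left(u \right)} = \left(-3\right) 1 = -3$)
$x = 954$ ($x = - 6 \left(-63 - 96\right) = \left(-6\right) \left(-159\right) = 954$)
$\left(-1 - 2\right) x = \left(-1 - 2\right) 954 = \left(-3\right) 954 = -2862$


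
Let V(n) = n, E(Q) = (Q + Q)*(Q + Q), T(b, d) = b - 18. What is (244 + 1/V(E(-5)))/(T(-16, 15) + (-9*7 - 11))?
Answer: -24401/10800 ≈ -2.2594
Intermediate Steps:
T(b, d) = -18 + b
E(Q) = 4*Q**2 (E(Q) = (2*Q)*(2*Q) = 4*Q**2)
(244 + 1/V(E(-5)))/(T(-16, 15) + (-9*7 - 11)) = (244 + 1/(4*(-5)**2))/((-18 - 16) + (-9*7 - 11)) = (244 + 1/(4*25))/(-34 + (-63 - 11)) = (244 + 1/100)/(-34 - 74) = (244 + 1/100)/(-108) = (24401/100)*(-1/108) = -24401/10800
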